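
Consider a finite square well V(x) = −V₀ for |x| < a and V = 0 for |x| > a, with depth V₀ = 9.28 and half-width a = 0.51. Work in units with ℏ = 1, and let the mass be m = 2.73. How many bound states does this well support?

N = 3

The dimensionless depth is z₀ = a√(2mV₀)/ℏ = 0.51 × √(50.67) = 3.630.
The even/odd transcendental equations gain one root per π/2 in z₀, giving N = 1 + ⌊2z₀/π⌋ = 1 + ⌊2.311⌋ = 3.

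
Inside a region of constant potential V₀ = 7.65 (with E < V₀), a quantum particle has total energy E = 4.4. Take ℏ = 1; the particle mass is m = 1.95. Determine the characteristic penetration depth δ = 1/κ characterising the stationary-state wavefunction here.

Since E < V₀ the TISE in this region is ψ'' = κ²ψ with κ = √(2m(V₀ − E))/ℏ.
κ = √(2 × 1.95 × 3.25) = 3.560. The penetration depth is δ = 1/κ = 0.281.

δ = 0.281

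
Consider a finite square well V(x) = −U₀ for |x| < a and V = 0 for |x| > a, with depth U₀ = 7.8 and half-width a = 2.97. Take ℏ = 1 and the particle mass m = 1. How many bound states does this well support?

The dimensionless depth is z₀ = a√(2mU₀)/ℏ = 2.97 × √(15.60) = 11.73.
A new bound state (alternating even/odd) appears each time z₀ passes a multiple of π/2, so N = ⌊2z₀/π⌋ + 1 = ⌊7.468⌋ + 1 = 8.

N = 8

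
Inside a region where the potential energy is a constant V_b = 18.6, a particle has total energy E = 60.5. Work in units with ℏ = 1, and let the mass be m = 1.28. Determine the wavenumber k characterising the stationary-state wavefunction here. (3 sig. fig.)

k = 10.4

With E > V_b the solution is oscillatory, ψ ∝ e^{±ikx} with k = √(2m(E − V_b))/ℏ.
k = √(2 × 1.28 × 41.9) = 10.36.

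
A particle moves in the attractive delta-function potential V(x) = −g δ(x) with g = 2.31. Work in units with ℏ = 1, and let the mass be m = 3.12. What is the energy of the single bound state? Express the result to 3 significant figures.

The bound state is ψ(x) = √κ e^{−κ|x|}. The derivative jump ψ'(0⁺) − ψ'(0⁻) = −(2mg/ℏ²)ψ(0) fixes κ = mg/ℏ² = 7.207.
Then E = −ℏ²κ²/(2m) = −mg²/(2ℏ²) = -8.324.

E = -8.32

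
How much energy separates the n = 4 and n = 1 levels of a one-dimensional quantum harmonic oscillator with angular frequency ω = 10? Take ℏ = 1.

E_n = ℏω(n + ½), so ΔE = (4 − 1) ℏω = 3 × 10 = 30.00.

ΔE = 30.0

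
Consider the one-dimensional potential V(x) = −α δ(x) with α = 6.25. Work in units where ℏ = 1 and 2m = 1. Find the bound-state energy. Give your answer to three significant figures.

For x ≠ 0 the bound state is ψ ∝ e^{−κ|x|}; integrating the TISE across the delta gives the cusp condition 2κ = 2mα/ℏ², so κ = 3.125.
Then E = −ℏ²κ²/(2m) = −mα²/(2ℏ²) = -9.766.

E = -9.77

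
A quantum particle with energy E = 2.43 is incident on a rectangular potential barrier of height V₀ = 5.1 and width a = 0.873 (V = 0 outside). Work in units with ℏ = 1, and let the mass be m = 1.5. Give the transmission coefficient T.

E < V₀: inside the barrier ψ ∝ e^{±κx} with κ = √(2m(V₀ − E))/ℏ = 2.830.
κa = 2.471, sinh(κa) = 5.873.
The exact tunnelling result is T⁻¹ = 1 + V₀² sinh²(κa) / [4E(V₀ − E)] = 35.57, so T = 0.0281.

T = 0.0281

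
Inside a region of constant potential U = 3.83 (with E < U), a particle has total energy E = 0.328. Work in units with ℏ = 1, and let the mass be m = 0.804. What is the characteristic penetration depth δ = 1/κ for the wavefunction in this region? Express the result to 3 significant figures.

Since E < U the TISE in this region is ψ'' = κ²ψ with κ = √(2m(U − E))/ℏ.
κ = √(2 × 0.804 × 3.502) = 2.373. The penetration depth is δ = 1/κ = 0.421.

δ = 0.421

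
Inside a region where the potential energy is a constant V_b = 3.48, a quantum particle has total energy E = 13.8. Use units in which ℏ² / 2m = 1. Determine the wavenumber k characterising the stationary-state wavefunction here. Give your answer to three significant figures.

With E > V_b the solution is oscillatory, ψ ∝ e^{±ikx} with k = √(2m(E − V_b))/ℏ.
k = √(2 × 0.5 × 10.32) = 3.212.

k = 3.21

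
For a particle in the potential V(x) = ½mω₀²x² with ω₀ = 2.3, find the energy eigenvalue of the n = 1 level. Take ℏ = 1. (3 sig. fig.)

Using E_n = (n + ½)ℏω₀: E_1 = 1.5 × 2.3 = 3.450.

E = 3.45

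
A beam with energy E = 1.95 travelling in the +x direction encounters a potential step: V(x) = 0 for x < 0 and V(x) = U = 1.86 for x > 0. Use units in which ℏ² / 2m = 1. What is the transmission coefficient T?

T = 0.582

The wavenumbers are k₁ = √(2mE)/ℏ = 1.396 on the left and k₂ = √(2m(E − U))/ℏ = 0.3000 on the right.
Continuity of ψ and ψ′ at the step yields the reflection amplitude r = (k₁ − k₂)/(k₁ + k₂) = 0.6463; thus R = |r|² = 0.4177, T = 0.5823.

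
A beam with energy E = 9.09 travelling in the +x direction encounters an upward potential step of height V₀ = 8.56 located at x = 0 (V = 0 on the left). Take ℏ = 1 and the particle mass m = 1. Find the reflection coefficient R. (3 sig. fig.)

R = 0.373

The wavenumbers are k₁ = √(2mE)/ℏ = 4.264 on the left and k₂ = √(2m(E − V₀))/ℏ = 1.030 on the right.
Matching ψ and ψ′ at x = 0 gives r = (k₁ − k₂)/(k₁ + k₂), so R = r² = 0.3733 and T = 1 − R = 0.6267.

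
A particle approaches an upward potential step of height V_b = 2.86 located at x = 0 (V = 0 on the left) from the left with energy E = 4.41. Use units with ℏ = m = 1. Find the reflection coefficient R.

The wavenumbers are k₁ = √(2mE)/ℏ = 2.970 on the left and k₂ = √(2m(E − V_b))/ℏ = 1.761 on the right.
Continuity of ψ and ψ′ at the step yields the reflection amplitude r = (k₁ − k₂)/(k₁ + k₂) = 0.2556; thus R = |r|² = 0.06534, T = 0.9347.

R = 0.0653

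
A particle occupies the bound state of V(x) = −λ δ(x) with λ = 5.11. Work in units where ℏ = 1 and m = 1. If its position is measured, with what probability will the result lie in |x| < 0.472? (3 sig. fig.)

The normalised bound state is ψ = √κ e^{−κ|x|} with κ = mλ/ℏ² = 5.110.
P(|x| < d) = ∫_{−d}^{d} κ e^{−2κ|x|} dx = 1 − e^{−2κd} = 1 − e^{−4.824} = 0.9920.

P = 0.992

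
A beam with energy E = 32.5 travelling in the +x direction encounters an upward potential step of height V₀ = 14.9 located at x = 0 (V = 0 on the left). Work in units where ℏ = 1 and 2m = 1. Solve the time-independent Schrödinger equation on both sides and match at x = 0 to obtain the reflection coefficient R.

R = 0.0231

On each side the TISE gives plane waves with k = √(2m(E − V))/ℏ: k₁ = √(2·½·32.5) = 5.701, k₂ = √(2·½·17.6) = 4.195.
Continuity of ψ and ψ′ at the step yields the reflection amplitude r = (k₁ − k₂)/(k₁ + k₂) = 0.1521; thus R = |r|² = 0.02315, T = 0.9769.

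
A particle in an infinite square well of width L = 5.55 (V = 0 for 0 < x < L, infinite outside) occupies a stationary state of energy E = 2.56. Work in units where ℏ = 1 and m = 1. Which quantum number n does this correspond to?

n = 4

From E_n = n²π²ℏ²/(2mL²) invert to n = √(2mL²E)/(πℏ).
n = (5.55/π) × √(2 × 1 × 2.56) = 3.997 → n = 4.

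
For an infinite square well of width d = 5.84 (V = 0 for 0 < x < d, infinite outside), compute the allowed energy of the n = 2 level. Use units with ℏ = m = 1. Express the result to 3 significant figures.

E = 0.579

Requiring ψ(0) = ψ(d) = 0 quantises k = nπ/d, hence E_n = ℏ²k²/2m = n²π²ℏ²/(2md²).
E_2 = 2² × π² / (2 × 1 × 5.84²) = 0.5788.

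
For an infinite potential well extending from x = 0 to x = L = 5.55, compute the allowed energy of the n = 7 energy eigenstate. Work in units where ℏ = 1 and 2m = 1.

E = 15.7

The infinite-well eigenfunctions ψ_n = √(2/L) sin(nπx/L) vanish at both walls, giving E_n = n²π²ℏ²/(2mL²).
E_7 = 7² × π² / (2 × 0.5 × 5.55²) = 15.70.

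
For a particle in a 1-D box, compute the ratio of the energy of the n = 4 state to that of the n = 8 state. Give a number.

E_n = n²π²ℏ²/(2mL²) so the ratio is n₂²/n₁² = 16/64 = 0.25.

0.25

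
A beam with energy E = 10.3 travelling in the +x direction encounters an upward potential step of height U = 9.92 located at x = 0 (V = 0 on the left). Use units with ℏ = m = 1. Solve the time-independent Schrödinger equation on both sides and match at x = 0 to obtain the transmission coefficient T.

T = 0.541

The wavenumbers are k₁ = √(2mE)/ℏ = 4.539 on the left and k₂ = √(2m(E − U))/ℏ = 0.8718 on the right.
Matching ψ and ψ′ at x = 0 gives r = (k₁ − k₂)/(k₁ + k₂), so R = r² = 0.4593 and T = 1 − R = 0.5407.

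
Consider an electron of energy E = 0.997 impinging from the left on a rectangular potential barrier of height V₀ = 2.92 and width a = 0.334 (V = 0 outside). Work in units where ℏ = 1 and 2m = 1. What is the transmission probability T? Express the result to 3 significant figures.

T = 0.796

E < V₀: inside the barrier ψ ∝ e^{±κx} with κ = √(2m(V₀ − E))/ℏ = 1.387.
κa = 0.4632, sinh(κa) = 0.4799.
Matching ψ, ψ′ at both faces gives T = [1 + V₀² sinh²(κa) / (4E(V₀ − E))]⁻¹ = 1/1.256 = 0.796.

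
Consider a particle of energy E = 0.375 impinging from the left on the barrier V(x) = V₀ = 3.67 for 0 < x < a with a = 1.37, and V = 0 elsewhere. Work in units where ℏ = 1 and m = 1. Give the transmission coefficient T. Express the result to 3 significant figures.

E < V₀: inside the barrier ψ ∝ e^{±κx} with κ = √(2m(V₀ − E))/ℏ = 2.567.
κa = 3.517, sinh(κa) = 16.83.
The exact tunnelling result is T⁻¹ = 1 + V₀² sinh²(κa) / [4E(V₀ − E)] = 772.5, so T = 0.00129.

T = 0.00129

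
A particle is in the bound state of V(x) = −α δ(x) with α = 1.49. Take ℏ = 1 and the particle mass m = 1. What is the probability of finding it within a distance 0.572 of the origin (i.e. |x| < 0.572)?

P = 0.818

The normalised bound state is ψ = √κ e^{−κ|x|} with κ = mα/ℏ² = 1.490.
P(|x| < d) = ∫_{−d}^{d} κ e^{−2κ|x|} dx = 1 − e^{−2κd} = 1 − e^{−1.705} = 0.8181.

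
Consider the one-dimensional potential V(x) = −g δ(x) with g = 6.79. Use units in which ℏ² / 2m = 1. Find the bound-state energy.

The bound state is ψ(x) = √κ e^{−κ|x|}. The derivative jump ψ'(0⁺) − ψ'(0⁻) = −(2mg/ℏ²)ψ(0) fixes κ = mg/ℏ² = 3.395.
Then E = −ℏ²κ²/(2m) = −mg²/(2ℏ²) = -11.53.

E = -11.5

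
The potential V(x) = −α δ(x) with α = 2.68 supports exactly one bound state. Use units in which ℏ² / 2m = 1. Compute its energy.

E = -1.80

The bound state is ψ(x) = √κ e^{−κ|x|}. The derivative jump ψ'(0⁺) − ψ'(0⁻) = −(2mα/ℏ²)ψ(0) fixes κ = mα/ℏ² = 1.340.
Then E = −ℏ²κ²/(2m) = −mα²/(2ℏ²) = -1.796.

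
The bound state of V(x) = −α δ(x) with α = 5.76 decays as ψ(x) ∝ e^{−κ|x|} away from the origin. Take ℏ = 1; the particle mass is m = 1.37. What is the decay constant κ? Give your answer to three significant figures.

Integrating the TISE across x = 0 gives the cusp condition ψ'(0⁺) − ψ'(0⁻) = −(2mα/ℏ²)ψ(0).
With ψ ∝ e^{−κ|x|} this yields −2κ = −2mα/ℏ², so κ = mα/ℏ² = 7.891.

κ = 7.89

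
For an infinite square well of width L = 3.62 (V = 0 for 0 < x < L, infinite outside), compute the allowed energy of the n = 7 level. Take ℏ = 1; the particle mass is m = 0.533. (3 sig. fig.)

The infinite-well eigenfunctions ψ_n = √(2/L) sin(nπx/L) vanish at both walls, giving E_n = n²π²ℏ²/(2mL²).
E_7 = 7² × π² / (2 × 0.533 × 3.62²) = 34.62.

E = 34.6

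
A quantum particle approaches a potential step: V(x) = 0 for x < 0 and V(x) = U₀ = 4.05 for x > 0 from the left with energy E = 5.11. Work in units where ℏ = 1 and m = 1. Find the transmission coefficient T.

The wavenumbers are k₁ = √(2mE)/ℏ = 3.197 on the left and k₂ = √(2m(E − U₀))/ℏ = 1.456 on the right.
Continuity of ψ and ψ′ at the step yields the reflection amplitude r = (k₁ − k₂)/(k₁ + k₂) = 0.3741; thus R = |r|² = 0.1400, T = 0.8600.

T = 0.860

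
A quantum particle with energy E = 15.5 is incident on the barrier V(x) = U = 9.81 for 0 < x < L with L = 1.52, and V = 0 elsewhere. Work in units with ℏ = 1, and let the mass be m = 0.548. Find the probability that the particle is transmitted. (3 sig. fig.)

Above the barrier the interior wavenumber is k₂ = √(2m(E − U))/ℏ = 2.497, giving phase k₂L = 3.796.
Matching at both interfaces gives T⁻¹ = 1 + U² sin²(k₂L) / [4E(E − U)] = 1.101, hence T = 0.908.

T = 0.908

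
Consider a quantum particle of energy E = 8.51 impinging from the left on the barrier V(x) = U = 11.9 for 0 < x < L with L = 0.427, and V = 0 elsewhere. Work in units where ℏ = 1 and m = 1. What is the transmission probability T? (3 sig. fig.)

E < U: inside the barrier ψ ∝ e^{±κx} with κ = √(2m(U − E))/ℏ = 2.604.
κL = 1.112, sinh(κL) = 1.355.
The exact tunnelling result is T⁻¹ = 1 + U² sinh²(κL) / [4E(U − E)] = 3.255, so T = 0.307.

T = 0.307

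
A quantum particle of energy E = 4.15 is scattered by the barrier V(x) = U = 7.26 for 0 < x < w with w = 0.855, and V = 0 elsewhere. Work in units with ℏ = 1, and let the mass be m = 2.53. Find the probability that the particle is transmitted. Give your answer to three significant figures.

Since E < U the interior solution is evanescent with decay constant κ = √(2m(U − E))/ℏ = 3.967.
κw = 3.392, sinh(κw) = 14.84.
The exact tunnelling result is T⁻¹ = 1 + U² sinh²(κw) / [4E(U − E)] = 225.9, so T = 0.00443.

T = 0.00443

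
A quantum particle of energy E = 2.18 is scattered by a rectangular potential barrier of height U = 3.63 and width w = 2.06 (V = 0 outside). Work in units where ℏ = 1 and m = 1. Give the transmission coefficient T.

Since E < U the interior solution is evanescent with decay constant κ = √(2m(U − E))/ℏ = 1.703.
κw = 3.508, sinh(κw) = 16.68.
Matching ψ, ψ′ at both faces gives T = [1 + U² sinh²(κw) / (4E(U − E))]⁻¹ = 1/290.8 = 0.00344.

T = 0.00344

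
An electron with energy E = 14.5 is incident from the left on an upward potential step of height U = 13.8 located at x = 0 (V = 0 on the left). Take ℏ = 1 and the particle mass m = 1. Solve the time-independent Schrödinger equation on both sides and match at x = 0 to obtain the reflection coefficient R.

R = 0.409

The wavenumbers are k₁ = √(2mE)/ℏ = 5.385 on the left and k₂ = √(2m(E − U))/ℏ = 1.183 on the right.
Matching ψ and ψ′ at x = 0 gives r = (k₁ − k₂)/(k₁ + k₂), so R = r² = 0.4092 and T = 1 − R = 0.5908.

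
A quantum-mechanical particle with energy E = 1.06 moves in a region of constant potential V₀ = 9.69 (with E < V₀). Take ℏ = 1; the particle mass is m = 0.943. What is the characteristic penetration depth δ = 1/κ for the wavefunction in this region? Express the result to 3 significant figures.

δ = 0.248

Since E < V₀ the TISE in this region is ψ'' = κ²ψ with κ = √(2m(V₀ − E))/ℏ.
κ = √(2 × 0.943 × 8.63) = 4.034. The penetration depth is δ = 1/κ = 0.248.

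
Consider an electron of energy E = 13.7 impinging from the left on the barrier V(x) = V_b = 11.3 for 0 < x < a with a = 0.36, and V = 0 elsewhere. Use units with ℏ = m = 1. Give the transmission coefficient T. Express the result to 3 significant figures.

T = 0.672

Above the barrier the interior wavenumber is k₂ = √(2m(E − V_b))/ℏ = 2.191, giving phase k₂a = 0.7887.
Matching at both interfaces gives T⁻¹ = 1 + V_b² sin²(k₂a) / [4E(E − V_b)] = 1.489, hence T = 0.672.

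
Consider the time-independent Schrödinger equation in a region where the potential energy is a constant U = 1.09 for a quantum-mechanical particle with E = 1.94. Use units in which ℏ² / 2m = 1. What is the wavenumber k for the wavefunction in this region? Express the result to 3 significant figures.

With E > U the solution is oscillatory, ψ ∝ e^{±ikx} with k = √(2m(E − U))/ℏ.
k = √(2 × 0.5 × 0.85) = 0.9220.

k = 0.922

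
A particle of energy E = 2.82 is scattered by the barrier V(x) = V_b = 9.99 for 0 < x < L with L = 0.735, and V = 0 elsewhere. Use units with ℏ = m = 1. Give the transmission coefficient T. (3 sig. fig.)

T = 0.0123

Since E < V_b the interior solution is evanescent with decay constant κ = √(2m(V_b − E))/ℏ = 3.787.
κL = 2.783, sinh(κL) = 8.055.
The exact tunnelling result is T⁻¹ = 1 + V_b² sinh²(κL) / [4E(V_b − E)] = 81.07, so T = 0.0123.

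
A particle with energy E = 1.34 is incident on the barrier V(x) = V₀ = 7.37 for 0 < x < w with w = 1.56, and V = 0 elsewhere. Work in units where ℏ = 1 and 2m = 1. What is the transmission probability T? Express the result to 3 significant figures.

E < V₀: inside the barrier ψ ∝ e^{±κx} with κ = √(2m(V₀ − E))/ℏ = 2.456.
κw = 3.831, sinh(κw) = 23.04.
Matching ψ, ψ′ at both faces gives T = [1 + V₀² sinh²(κw) / (4E(V₀ − E))]⁻¹ = 1/892.9 = 0.00112.

T = 0.00112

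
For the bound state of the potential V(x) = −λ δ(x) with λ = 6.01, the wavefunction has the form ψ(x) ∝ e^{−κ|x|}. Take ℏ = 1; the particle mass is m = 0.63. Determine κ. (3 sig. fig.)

Integrating the TISE across x = 0 gives the cusp condition ψ'(0⁺) − ψ'(0⁻) = −(2mλ/ℏ²)ψ(0).
With ψ ∝ e^{−κ|x|} this yields −2κ = −2mλ/ℏ², so κ = mλ/ℏ² = 3.786.

κ = 3.79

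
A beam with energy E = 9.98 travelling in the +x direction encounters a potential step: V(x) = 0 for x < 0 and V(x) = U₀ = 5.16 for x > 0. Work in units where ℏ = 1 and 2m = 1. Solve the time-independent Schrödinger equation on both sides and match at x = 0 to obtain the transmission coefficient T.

T = 0.968

On each side the TISE gives plane waves with k = √(2m(E − V))/ℏ: k₁ = √(2·½·9.98) = 3.159, k₂ = √(2·½·4.82) = 2.195.
Matching ψ and ψ′ at x = 0 gives r = (k₁ − k₂)/(k₁ + k₂), so R = r² = 0.03239 and T = 1 − R = 0.9676.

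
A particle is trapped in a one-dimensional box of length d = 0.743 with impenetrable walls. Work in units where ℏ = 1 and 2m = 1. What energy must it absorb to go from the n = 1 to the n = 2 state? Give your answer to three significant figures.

E_n = n²π²ℏ²/(2md²), so ΔE = (2² − 1²) π²ℏ²/(2md²).
ΔE = 3 × π² / (2 × 0.5 × 0.743²) = 53.63.

ΔE = 53.6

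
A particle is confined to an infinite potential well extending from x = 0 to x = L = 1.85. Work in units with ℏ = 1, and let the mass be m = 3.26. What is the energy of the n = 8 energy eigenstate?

E = 28.3

Requiring ψ(0) = ψ(L) = 0 quantises k = nπ/L, hence E_n = ℏ²k²/2m = n²π²ℏ²/(2mL²).
E_8 = 8² × π² / (2 × 3.26 × 1.85²) = 28.31.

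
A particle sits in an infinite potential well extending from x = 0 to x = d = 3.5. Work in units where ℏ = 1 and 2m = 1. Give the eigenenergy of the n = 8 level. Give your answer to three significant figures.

Requiring ψ(0) = ψ(d) = 0 quantises k = nπ/d, hence E_n = ℏ²k²/2m = n²π²ℏ²/(2md²).
E_8 = 8² × π² / (2 × 0.5 × 3.5²) = 51.56.

E = 51.6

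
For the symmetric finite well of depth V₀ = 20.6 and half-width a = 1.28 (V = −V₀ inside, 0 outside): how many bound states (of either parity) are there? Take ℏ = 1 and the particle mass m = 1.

Define the well-strength parameter z₀ = (a/ℏ)√(2mV₀) = 1.28 × √(2·1·20.6) = 8.216.
A new bound state (alternating even/odd) appears each time z₀ passes a multiple of π/2, so N = ⌊2z₀/π⌋ + 1 = ⌊5.230⌋ + 1 = 6.

N = 6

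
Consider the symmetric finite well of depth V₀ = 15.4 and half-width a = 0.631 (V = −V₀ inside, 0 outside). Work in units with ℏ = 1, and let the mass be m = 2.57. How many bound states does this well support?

The dimensionless depth is z₀ = a√(2mV₀)/ℏ = 0.631 × √(79.16) = 5.614.
A new bound state (alternating even/odd) appears each time z₀ passes a multiple of π/2, so N = ⌊2z₀/π⌋ + 1 = ⌊3.574⌋ + 1 = 4.

N = 4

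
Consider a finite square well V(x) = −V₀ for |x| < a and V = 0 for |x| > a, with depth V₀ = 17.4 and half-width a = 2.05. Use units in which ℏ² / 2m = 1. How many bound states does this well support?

The dimensionless depth is z₀ = a√(2mV₀)/ℏ = 2.05 × √(17.40) = 8.551.
The even/odd transcendental equations gain one root per π/2 in z₀, giving N = 1 + ⌊2z₀/π⌋ = 1 + ⌊5.444⌋ = 6.

N = 6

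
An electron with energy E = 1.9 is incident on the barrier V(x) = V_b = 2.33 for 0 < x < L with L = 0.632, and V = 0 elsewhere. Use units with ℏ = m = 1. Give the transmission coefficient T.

Since E < V_b the interior solution is evanescent with decay constant κ = √(2m(V_b − E))/ℏ = 0.9274.
κL = 0.5861, sinh(κL) = 0.6202.
The exact tunnelling result is T⁻¹ = 1 + V_b² sinh²(κL) / [4E(V_b − E)] = 1.639, so T = 0.610.

T = 0.610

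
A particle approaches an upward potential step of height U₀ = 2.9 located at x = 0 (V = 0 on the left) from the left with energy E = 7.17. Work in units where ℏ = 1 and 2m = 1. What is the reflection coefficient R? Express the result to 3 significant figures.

On each side the TISE gives plane waves with k = √(2m(E − V))/ℏ: k₁ = √(2·½·7.17) = 2.678, k₂ = √(2·½·4.27) = 2.066.
Continuity of ψ and ψ′ at the step yields the reflection amplitude r = (k₁ − k₂)/(k₁ + k₂) = 0.1289; thus R = |r|² = 0.01660, T = 0.9834.

R = 0.0166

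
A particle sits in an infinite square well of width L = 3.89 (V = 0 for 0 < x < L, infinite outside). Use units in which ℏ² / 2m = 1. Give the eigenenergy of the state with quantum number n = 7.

E = 32.0

Requiring ψ(0) = ψ(L) = 0 quantises k = nπ/L, hence E_n = ℏ²k²/2m = n²π²ℏ²/(2mL²).
E_7 = 7² × π² / (2 × 0.5 × 3.89²) = 31.96.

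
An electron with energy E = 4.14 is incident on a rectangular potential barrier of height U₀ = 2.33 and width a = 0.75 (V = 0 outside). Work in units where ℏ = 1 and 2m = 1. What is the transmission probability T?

T = 0.885

E > U₀: inside the barrier k₂ = √(2m(E − U₀))/ℏ = 1.345, k₂a = 1.009.
T = [1 + U₀² sin²(k₂a) / (4E(E − U₀))]⁻¹ = 1/1.130 = 0.885.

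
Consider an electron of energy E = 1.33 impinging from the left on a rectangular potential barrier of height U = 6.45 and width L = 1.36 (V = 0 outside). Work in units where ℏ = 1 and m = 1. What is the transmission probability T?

Since E < U the interior solution is evanescent with decay constant κ = √(2m(U − E))/ℏ = 3.200.
κL = 4.352, sinh(κL) = 38.81.
The exact tunnelling result is T⁻¹ = 1 + U² sinh²(κL) / [4E(U − E)] = 2302, so T = 0.000434.

T = 0.000434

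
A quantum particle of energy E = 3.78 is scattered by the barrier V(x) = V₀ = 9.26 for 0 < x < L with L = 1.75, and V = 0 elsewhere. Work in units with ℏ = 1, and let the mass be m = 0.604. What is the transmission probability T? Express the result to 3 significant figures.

E < V₀: inside the barrier ψ ∝ e^{±κx} with κ = √(2m(V₀ − E))/ℏ = 2.573.
κL = 4.503, sinh(κL) = 45.12.
Matching ψ, ψ′ at both faces gives T = [1 + V₀² sinh²(κL) / (4E(V₀ − E))]⁻¹ = 1/2108 = 0.000474.

T = 0.000474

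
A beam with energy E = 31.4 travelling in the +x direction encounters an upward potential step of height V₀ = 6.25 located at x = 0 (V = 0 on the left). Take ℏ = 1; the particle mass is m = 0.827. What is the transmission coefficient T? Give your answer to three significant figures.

T = 0.997

On each side the TISE gives plane waves with k = √(2m(E − V))/ℏ: k₁ = √(2·0.827·31.4) = 7.207, k₂ = √(2·0.827·25.15) = 6.450.
Matching ψ and ψ′ at x = 0 gives r = (k₁ − k₂)/(k₁ + k₂), so R = r² = 0.003073 and T = 1 − R = 0.9969.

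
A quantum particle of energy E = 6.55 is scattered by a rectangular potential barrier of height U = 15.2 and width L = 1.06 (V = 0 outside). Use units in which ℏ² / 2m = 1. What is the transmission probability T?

T = 0.00766

E < U: inside the barrier ψ ∝ e^{±κx} with κ = √(2m(U − E))/ℏ = 2.941.
κL = 3.118, sinh(κL) = 11.27.
Matching ψ, ψ′ at both faces gives T = [1 + U² sinh²(κL) / (4E(U − E))]⁻¹ = 1/130.6 = 0.00766.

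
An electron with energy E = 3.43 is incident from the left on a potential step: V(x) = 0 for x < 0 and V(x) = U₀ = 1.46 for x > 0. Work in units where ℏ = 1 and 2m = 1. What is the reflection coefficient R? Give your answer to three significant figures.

The wavenumbers are k₁ = √(2mE)/ℏ = 1.852 on the left and k₂ = √(2m(E − U₀))/ℏ = 1.404 on the right.
Continuity of ψ and ψ′ at the step yields the reflection amplitude r = (k₁ − k₂)/(k₁ + k₂) = 0.1378; thus R = |r|² = 0.01898, T = 0.9810.

R = 0.0190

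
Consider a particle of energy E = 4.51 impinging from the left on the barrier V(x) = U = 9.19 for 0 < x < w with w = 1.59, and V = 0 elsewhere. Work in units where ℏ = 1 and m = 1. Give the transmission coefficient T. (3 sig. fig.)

T = 0.000238

E < U: inside the barrier ψ ∝ e^{±κx} with κ = √(2m(U − E))/ℏ = 3.059.
κw = 4.864, sinh(κw) = 64.80.
Matching ψ, ψ′ at both faces gives T = [1 + U² sinh²(κw) / (4E(U − E))]⁻¹ = 1/4201 = 0.000238.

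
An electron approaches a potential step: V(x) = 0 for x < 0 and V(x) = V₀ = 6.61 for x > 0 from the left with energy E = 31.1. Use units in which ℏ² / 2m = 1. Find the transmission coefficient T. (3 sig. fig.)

T = 0.996

The wavenumbers are k₁ = √(2mE)/ℏ = 5.577 on the left and k₂ = √(2m(E − V₀))/ℏ = 4.949 on the right.
Matching ψ and ψ′ at x = 0 gives r = (k₁ − k₂)/(k₁ + k₂), so R = r² = 0.003560 and T = 1 − R = 0.9964.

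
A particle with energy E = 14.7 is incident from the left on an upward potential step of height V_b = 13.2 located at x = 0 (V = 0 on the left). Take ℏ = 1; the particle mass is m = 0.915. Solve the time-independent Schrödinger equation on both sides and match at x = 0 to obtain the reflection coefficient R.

R = 0.266

On each side the TISE gives plane waves with k = √(2m(E − V))/ℏ: k₁ = √(2·0.915·14.7) = 5.187, k₂ = √(2·0.915·1.5) = 1.657.
Matching ψ and ψ′ at x = 0 gives r = (k₁ − k₂)/(k₁ + k₂), so R = r² = 0.2660 and T = 1 − R = 0.7340.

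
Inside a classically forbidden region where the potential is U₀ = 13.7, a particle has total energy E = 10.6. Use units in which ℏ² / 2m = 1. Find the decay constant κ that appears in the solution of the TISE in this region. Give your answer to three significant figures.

κ = 1.76

Since E < U₀ the TISE in this region is ψ'' = κ²ψ with κ = √(2m(U₀ − E))/ℏ.
κ = √(2 × 0.5 × 3.1) = 1.761.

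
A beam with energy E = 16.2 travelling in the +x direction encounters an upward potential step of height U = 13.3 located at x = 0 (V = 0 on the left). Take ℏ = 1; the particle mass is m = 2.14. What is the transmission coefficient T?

T = 0.836

The wavenumbers are k₁ = √(2mE)/ℏ = 8.327 on the left and k₂ = √(2m(E − U))/ℏ = 3.523 on the right.
Continuity of ψ and ψ′ at the step yields the reflection amplitude r = (k₁ − k₂)/(k₁ + k₂) = 0.4054; thus R = |r|² = 0.1643, T = 0.8357.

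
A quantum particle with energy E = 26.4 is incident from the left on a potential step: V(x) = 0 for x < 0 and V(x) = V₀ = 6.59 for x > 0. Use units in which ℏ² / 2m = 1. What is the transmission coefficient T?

The wavenumbers are k₁ = √(2mE)/ℏ = 5.138 on the left and k₂ = √(2m(E − V₀))/ℏ = 4.451 on the right.
Continuity of ψ and ψ′ at the step yields the reflection amplitude r = (k₁ − k₂)/(k₁ + k₂) = 0.07167; thus R = |r|² = 0.005137, T = 0.9949.

T = 0.995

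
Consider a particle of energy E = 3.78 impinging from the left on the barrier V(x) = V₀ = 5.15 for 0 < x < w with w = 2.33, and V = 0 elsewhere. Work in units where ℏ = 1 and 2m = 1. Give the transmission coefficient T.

T = 0.0133

E < V₀: inside the barrier ψ ∝ e^{±κx} with κ = √(2m(V₀ − E))/ℏ = 1.170.
κw = 2.727, sinh(κw) = 7.612.
Matching ψ, ψ′ at both faces gives T = [1 + V₀² sinh²(κw) / (4E(V₀ − E))]⁻¹ = 1/75.19 = 0.0133.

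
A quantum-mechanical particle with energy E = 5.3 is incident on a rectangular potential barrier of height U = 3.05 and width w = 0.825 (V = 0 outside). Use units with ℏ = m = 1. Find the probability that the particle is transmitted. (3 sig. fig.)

Above the barrier the interior wavenumber is k₂ = √(2m(E − U))/ℏ = 2.121, giving phase k₂w = 1.750.
T = [1 + U² sin²(k₂w) / (4E(E − U))]⁻¹ = 1/1.189 = 0.841.

T = 0.841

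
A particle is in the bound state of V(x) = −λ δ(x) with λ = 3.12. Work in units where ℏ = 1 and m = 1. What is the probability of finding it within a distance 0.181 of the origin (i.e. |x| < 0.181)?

P = 0.677

The normalised bound state is ψ = √κ e^{−κ|x|} with κ = mλ/ℏ² = 3.120.
P(|x| < d) = ∫_{−d}^{d} κ e^{−2κ|x|} dx = 1 − e^{−2κd} = 1 − e^{−1.129} = 0.6768.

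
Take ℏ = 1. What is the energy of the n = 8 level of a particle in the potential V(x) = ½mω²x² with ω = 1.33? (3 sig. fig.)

The oscillator eigenvalues are E_n = ℏω(n + ½), so E_8 = 1.33 × 8.5 = 11.31.

E = 11.3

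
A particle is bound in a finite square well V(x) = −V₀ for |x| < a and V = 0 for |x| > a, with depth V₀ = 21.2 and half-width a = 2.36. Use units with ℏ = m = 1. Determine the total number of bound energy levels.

The dimensionless depth is z₀ = a√(2mV₀)/ℏ = 2.36 × √(42.40) = 15.37.
The even/odd transcendental equations gain one root per π/2 in z₀, giving N = 1 + ⌊2z₀/π⌋ = 1 + ⌊9.783⌋ = 10.

N = 10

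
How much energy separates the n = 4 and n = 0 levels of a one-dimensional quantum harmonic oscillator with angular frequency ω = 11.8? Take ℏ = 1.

E_n = ℏω(n + ½), so ΔE = (4 − 0) ℏω = 4 × 11.8 = 47.20.

ΔE = 47.2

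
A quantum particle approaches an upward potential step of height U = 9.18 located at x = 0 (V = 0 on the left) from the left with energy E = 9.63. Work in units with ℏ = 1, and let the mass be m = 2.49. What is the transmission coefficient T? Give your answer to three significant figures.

The wavenumbers are k₁ = √(2mE)/ℏ = 6.925 on the left and k₂ = √(2m(E − U))/ℏ = 1.497 on the right.
Matching ψ and ψ′ at x = 0 gives r = (k₁ − k₂)/(k₁ + k₂), so R = r² = 0.4154 and T = 1 − R = 0.5846.

T = 0.585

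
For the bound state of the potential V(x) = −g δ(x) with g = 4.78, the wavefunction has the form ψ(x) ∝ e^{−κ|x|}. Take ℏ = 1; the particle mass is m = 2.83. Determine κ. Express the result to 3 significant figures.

κ = 13.5

Integrating the TISE across x = 0 gives the cusp condition ψ'(0⁺) − ψ'(0⁻) = −(2mg/ℏ²)ψ(0).
With ψ ∝ e^{−κ|x|} this yields −2κ = −2mg/ℏ², so κ = mg/ℏ² = 13.53.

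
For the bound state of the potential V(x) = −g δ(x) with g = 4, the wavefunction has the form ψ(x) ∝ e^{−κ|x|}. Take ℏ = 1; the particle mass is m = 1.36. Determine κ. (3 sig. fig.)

κ = 5.44

Integrating the TISE across x = 0 gives the cusp condition ψ'(0⁺) − ψ'(0⁻) = −(2mg/ℏ²)ψ(0).
With ψ ∝ e^{−κ|x|} this yields −2κ = −2mg/ℏ², so κ = mg/ℏ² = 5.440.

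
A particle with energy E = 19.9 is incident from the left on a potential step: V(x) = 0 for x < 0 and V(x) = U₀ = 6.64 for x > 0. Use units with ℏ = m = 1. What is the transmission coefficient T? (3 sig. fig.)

The wavenumbers are k₁ = √(2mE)/ℏ = 6.309 on the left and k₂ = √(2m(E − U₀))/ℏ = 5.150 on the right.
Continuity of ψ and ψ′ at the step yields the reflection amplitude r = (k₁ − k₂)/(k₁ + k₂) = 0.1011; thus R = |r|² = 0.01023, T = 0.9898.

T = 0.990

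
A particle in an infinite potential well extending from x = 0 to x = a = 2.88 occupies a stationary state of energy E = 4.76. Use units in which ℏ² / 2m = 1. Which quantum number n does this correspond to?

From E_n = n²π²ℏ²/(2ma²) invert to n = √(2ma²E)/(πℏ).
n = (2.88/π) × √(2 × 0.5 × 4.76) = 2.000 → n = 2.

n = 2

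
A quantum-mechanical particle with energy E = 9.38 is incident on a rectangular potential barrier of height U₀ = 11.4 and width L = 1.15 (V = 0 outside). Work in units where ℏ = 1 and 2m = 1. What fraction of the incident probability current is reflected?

R = 0.912

Since E < U₀ the interior solution is evanescent with decay constant κ = √(2m(U₀ − E))/ℏ = 1.421.
κL = 1.634, sinh(κL) = 2.466.
Matching ψ, ψ′ at both faces gives T = [1 + U₀² sinh²(κL) / (4E(U₀ − E))]⁻¹ = 1/11.43 = 0.0875.
R = 1 − T = 0.912.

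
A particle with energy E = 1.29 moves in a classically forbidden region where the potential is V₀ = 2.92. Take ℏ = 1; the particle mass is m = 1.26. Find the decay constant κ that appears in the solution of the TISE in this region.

Since E < V₀ the TISE in this region is ψ'' = κ²ψ with κ = √(2m(V₀ − E))/ℏ.
κ = √(2 × 1.26 × 1.63) = 2.027.

κ = 2.03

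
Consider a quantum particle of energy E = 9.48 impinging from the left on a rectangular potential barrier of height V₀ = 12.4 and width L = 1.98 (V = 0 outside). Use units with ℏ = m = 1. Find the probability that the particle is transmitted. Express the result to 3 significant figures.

Since E < V₀ the interior solution is evanescent with decay constant κ = √(2m(V₀ − E))/ℏ = 2.417.
κL = 4.785, sinh(κL) = 59.84.
The exact tunnelling result is T⁻¹ = 1 + V₀² sinh²(κL) / [4E(V₀ − E)] = 4973, so T = 0.000201.

T = 0.000201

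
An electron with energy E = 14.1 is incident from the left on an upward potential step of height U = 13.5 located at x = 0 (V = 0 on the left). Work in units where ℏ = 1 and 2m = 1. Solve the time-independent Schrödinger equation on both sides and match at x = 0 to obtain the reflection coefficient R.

On each side the TISE gives plane waves with k = √(2m(E − V))/ℏ: k₁ = √(2·½·14.1) = 3.755, k₂ = √(2·½·0.6) = 0.7746.
Matching ψ and ψ′ at x = 0 gives r = (k₁ − k₂)/(k₁ + k₂), so R = r² = 0.4329 and T = 1 − R = 0.5671.

R = 0.433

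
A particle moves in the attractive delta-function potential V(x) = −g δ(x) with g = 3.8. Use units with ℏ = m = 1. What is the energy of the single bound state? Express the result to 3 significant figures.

E = -7.22

For x ≠ 0 the bound state is ψ ∝ e^{−κ|x|}; integrating the TISE across the delta gives the cusp condition 2κ = 2mg/ℏ², so κ = 3.800.
Then E = −ℏ²κ²/(2m) = −mg²/(2ℏ²) = -7.220.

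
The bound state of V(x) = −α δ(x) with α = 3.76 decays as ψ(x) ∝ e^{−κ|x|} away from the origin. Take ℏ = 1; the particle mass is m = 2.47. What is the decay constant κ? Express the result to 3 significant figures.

κ = 9.29

Integrate −(ℏ²/2m)ψ'' − αδ(x)ψ = Eψ from −ε to +ε: the ψ'' term gives ψ'(0⁺) − ψ'(0⁻) and the δ term gives −(2mα/ℏ²)ψ(0).
With ψ ∝ e^{−κ|x|} this yields −2κ = −2mα/ℏ², so κ = mα/ℏ² = 9.287.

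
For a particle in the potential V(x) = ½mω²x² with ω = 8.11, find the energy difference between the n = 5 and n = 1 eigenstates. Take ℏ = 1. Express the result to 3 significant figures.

E_n = ℏω(n + ½), so ΔE = (5 − 1) ℏω = 4 × 8.11 = 32.44.

ΔE = 32.4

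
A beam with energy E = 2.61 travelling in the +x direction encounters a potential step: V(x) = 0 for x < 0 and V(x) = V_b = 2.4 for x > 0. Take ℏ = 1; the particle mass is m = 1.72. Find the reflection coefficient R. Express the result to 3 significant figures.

R = 0.311

The wavenumbers are k₁ = √(2mE)/ℏ = 2.996 on the left and k₂ = √(2m(E − V_b))/ℏ = 0.8499 on the right.
Continuity of ψ and ψ′ at the step yields the reflection amplitude r = (k₁ − k₂)/(k₁ + k₂) = 0.5581; thus R = |r|² = 0.3114, T = 0.6886.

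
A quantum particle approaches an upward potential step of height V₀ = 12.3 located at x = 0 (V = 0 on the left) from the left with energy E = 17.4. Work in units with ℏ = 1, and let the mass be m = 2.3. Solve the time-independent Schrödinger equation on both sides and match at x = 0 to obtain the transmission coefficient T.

The wavenumbers are k₁ = √(2mE)/ℏ = 8.947 on the left and k₂ = √(2m(E − V₀))/ℏ = 4.844 on the right.
Continuity of ψ and ψ′ at the step yields the reflection amplitude r = (k₁ − k₂)/(k₁ + k₂) = 0.2975; thus R = |r|² = 0.08852, T = 0.9115.

T = 0.911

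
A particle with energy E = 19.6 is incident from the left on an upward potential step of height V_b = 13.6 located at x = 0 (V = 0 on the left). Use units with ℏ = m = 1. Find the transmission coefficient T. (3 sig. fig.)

On each side the TISE gives plane waves with k = √(2m(E − V))/ℏ: k₁ = √(2·1·19.6) = 6.261, k₂ = √(2·1·6) = 3.464.
Continuity of ψ and ψ′ at the step yields the reflection amplitude r = (k₁ − k₂)/(k₁ + k₂) = 0.2876; thus R = |r|² = 0.08271, T = 0.9173.

T = 0.917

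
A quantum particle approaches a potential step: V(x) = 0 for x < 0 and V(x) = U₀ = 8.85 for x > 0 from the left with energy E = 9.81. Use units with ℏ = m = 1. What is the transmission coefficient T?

On each side the TISE gives plane waves with k = √(2m(E − V))/ℏ: k₁ = √(2·1·9.81) = 4.429, k₂ = √(2·1·0.96) = 1.386.
Matching ψ and ψ′ at x = 0 gives r = (k₁ − k₂)/(k₁ + k₂), so R = r² = 0.2740 and T = 1 − R = 0.7260.

T = 0.726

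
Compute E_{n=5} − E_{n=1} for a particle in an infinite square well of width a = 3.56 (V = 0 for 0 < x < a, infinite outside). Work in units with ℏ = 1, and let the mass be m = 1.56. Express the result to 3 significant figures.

ΔE = 5.99

E_n = n²π²ℏ²/(2ma²), so ΔE = (5² − 1²) π²ℏ²/(2ma²).
ΔE = 24 × π² / (2 × 1.56 × 3.56²) = 5.990.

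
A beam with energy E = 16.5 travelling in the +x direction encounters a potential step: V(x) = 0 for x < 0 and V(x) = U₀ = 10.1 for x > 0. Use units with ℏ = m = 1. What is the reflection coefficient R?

On each side the TISE gives plane waves with k = √(2m(E − V))/ℏ: k₁ = √(2·1·16.5) = 5.745, k₂ = √(2·1·6.4) = 3.578.
Continuity of ψ and ψ′ at the step yields the reflection amplitude r = (k₁ − k₂)/(k₁ + k₂) = 0.2324; thus R = |r|² = 0.05403, T = 0.9460.

R = 0.0540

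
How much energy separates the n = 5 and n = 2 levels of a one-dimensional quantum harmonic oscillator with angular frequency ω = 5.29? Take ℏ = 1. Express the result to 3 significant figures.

ΔE = 15.9

E_n = ℏω(n + ½), so ΔE = (5 − 2) ℏω = 3 × 5.29 = 15.87.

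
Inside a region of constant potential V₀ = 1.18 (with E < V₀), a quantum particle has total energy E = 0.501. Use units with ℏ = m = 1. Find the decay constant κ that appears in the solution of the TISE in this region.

κ = 1.17

Since E < V₀ the TISE in this region is ψ'' = κ²ψ with κ = √(2m(V₀ − E))/ℏ.
κ = √(2 × 1 × 0.679) = 1.165.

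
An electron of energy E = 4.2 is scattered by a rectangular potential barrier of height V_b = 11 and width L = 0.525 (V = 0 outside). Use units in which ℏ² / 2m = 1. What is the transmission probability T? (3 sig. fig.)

T = 0.218

E < V_b: inside the barrier ψ ∝ e^{±κx} with κ = √(2m(V_b − E))/ℏ = 2.608.
κL = 1.369, sinh(κL) = 1.839.
The exact tunnelling result is T⁻¹ = 1 + V_b² sinh²(κL) / [4E(V_b − E)] = 4.580, so T = 0.218.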